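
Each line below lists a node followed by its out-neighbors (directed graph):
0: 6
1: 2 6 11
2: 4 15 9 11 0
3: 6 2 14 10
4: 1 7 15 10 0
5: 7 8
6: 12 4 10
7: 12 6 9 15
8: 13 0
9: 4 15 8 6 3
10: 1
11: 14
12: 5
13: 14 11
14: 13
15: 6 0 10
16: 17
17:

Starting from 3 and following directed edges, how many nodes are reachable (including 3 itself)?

16

BFS from 3 visits: 3, 2, 6, 10, 14, 0, 4, 9, 11, 15, 12, 1, 13, 7, 8, 5
Reachable nodes: 16 of 18 total.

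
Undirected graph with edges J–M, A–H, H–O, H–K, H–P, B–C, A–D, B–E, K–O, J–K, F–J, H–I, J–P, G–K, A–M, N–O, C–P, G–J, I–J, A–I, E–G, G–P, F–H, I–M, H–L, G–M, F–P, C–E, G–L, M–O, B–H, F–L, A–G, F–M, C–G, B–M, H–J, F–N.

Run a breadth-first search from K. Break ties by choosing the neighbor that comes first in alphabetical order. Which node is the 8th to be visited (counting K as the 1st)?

Visit K; enqueue G, H, J, O → queue [G, H, J, O]
Visit G; enqueue A, C, E, L, M, P → queue [H, J, O, A, C, E, L, M, P]
Visit H; enqueue B, F, I → queue [J, O, A, C, E, L, M, P, B, F, I]
Visit J → queue [O, A, C, E, L, M, P, B, F, I]
Visit O; enqueue N → queue [A, C, E, L, M, P, B, F, I, N]
Visit A; enqueue D → queue [C, E, L, M, P, B, F, I, N, D]
Visit C → queue [E, L, M, P, B, F, I, N, D]
Visit E → queue [L, M, P, B, F, I, N, D]
Visit L → queue [M, P, B, F, I, N, D]
Visit M → queue [P, B, F, I, N, D]
Visit P → queue [B, F, I, N, D]
Visit B → queue [F, I, N, D]
Visit F → queue [I, N, D]
Visit I → queue [N, D]
Visit N → queue [D]
Visit D → queue []

Visit order: K, G, H, J, O, A, C, E, L, M, P, B, F, I, N, D

E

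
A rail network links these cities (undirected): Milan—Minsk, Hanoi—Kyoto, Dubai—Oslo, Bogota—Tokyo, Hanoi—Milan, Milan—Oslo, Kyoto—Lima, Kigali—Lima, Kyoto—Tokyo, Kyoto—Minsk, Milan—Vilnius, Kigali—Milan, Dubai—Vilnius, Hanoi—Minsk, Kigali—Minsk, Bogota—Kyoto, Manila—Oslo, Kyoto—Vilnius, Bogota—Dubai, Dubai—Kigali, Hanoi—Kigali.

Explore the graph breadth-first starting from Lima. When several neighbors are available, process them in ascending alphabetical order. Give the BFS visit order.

Visit Lima; enqueue Kigali, Kyoto → queue [Kigali, Kyoto]
Visit Kigali; enqueue Dubai, Hanoi, Milan, Minsk → queue [Kyoto, Dubai, Hanoi, Milan, Minsk]
Visit Kyoto; enqueue Bogota, Tokyo, Vilnius → queue [Dubai, Hanoi, Milan, Minsk, Bogota, Tokyo, Vilnius]
Visit Dubai; enqueue Oslo → queue [Hanoi, Milan, Minsk, Bogota, Tokyo, Vilnius, Oslo]
Visit Hanoi → queue [Milan, Minsk, Bogota, Tokyo, Vilnius, Oslo]
Visit Milan → queue [Minsk, Bogota, Tokyo, Vilnius, Oslo]
Visit Minsk → queue [Bogota, Tokyo, Vilnius, Oslo]
Visit Bogota → queue [Tokyo, Vilnius, Oslo]
Visit Tokyo → queue [Vilnius, Oslo]
Visit Vilnius → queue [Oslo]
Visit Oslo; enqueue Manila → queue [Manila]
Visit Manila → queue []

Lima Kigali Kyoto Dubai Hanoi Milan Minsk Bogota Tokyo Vilnius Oslo Manila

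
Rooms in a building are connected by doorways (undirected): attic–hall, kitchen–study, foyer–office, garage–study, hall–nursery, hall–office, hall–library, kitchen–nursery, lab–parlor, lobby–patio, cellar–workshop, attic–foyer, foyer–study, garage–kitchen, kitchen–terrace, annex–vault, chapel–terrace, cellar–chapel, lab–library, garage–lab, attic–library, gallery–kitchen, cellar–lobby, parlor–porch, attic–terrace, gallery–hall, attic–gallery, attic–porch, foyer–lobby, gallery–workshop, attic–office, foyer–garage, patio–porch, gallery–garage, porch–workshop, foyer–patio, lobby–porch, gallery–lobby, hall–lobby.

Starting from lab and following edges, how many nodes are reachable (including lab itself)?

BFS from lab visits: lab, parlor, library, garage, porch, hall, attic, study, kitchen, gallery, foyer, workshop, patio, lobby, office, nursery, terrace, cellar, chapel
Reachable nodes: 19 of 21 total.

19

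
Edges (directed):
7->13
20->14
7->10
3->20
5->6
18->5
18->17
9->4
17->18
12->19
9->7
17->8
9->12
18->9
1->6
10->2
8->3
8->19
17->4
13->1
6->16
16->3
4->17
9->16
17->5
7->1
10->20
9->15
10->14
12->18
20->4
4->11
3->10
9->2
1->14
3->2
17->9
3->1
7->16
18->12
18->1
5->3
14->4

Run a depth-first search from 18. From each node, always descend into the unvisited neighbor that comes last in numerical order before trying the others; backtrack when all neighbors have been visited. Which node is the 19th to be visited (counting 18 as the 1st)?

8

Visit 18
18 → 17
17 → 9
9 → 16
16 → 3
3 → 20
20 → 14
14 → 4
4 → 11
3 → 10
10 → 2
3 → 1
1 → 6
9 → 15
9 → 12
12 → 19
9 → 7
7 → 13
17 → 8
17 → 5

Visit order: 18, 17, 9, 16, 3, 20, 14, 4, 11, 10, 2, 1, 6, 15, 12, 19, 7, 13, 8, 5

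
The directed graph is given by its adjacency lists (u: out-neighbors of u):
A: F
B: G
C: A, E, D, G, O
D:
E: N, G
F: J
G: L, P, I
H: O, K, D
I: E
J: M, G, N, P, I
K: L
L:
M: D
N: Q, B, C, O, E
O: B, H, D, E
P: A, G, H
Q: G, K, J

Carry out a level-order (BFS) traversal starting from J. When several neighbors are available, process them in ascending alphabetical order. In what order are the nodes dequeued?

J, G, I, M, N, P, L, E, D, B, C, O, Q, A, H, K, F

Visit J; enqueue G, I, M, N, P → queue [G, I, M, N, P]
Visit G; enqueue L → queue [I, M, N, P, L]
Visit I; enqueue E → queue [M, N, P, L, E]
Visit M; enqueue D → queue [N, P, L, E, D]
Visit N; enqueue B, C, O, Q → queue [P, L, E, D, B, C, O, Q]
Visit P; enqueue A, H → queue [L, E, D, B, C, O, Q, A, H]
Visit L → queue [E, D, B, C, O, Q, A, H]
Visit E → queue [D, B, C, O, Q, A, H]
Visit D → queue [B, C, O, Q, A, H]
Visit B → queue [C, O, Q, A, H]
Visit C → queue [O, Q, A, H]
Visit O → queue [Q, A, H]
Visit Q; enqueue K → queue [A, H, K]
Visit A; enqueue F → queue [H, K, F]
Visit H → queue [K, F]
Visit K → queue [F]
Visit F → queue []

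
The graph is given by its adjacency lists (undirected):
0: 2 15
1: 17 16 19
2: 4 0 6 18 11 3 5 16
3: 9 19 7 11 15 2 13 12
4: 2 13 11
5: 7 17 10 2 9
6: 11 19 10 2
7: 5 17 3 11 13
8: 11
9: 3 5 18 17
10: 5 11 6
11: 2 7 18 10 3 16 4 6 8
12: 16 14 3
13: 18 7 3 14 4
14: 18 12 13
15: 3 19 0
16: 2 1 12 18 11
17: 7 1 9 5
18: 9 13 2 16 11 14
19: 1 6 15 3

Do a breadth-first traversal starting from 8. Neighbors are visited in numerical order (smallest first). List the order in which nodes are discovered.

8 -> 11 -> 2 -> 3 -> 4 -> 6 -> 7 -> 10 -> 16 -> 18 -> 0 -> 5 -> 9 -> 12 -> 13 -> 15 -> 19 -> 17 -> 1 -> 14

Visit 8; enqueue 11 → queue [11]
Visit 11; enqueue 2, 3, 4, 6, 7, 10, 16, 18 → queue [2, 3, 4, 6, 7, 10, 16, 18]
Visit 2; enqueue 0, 5 → queue [3, 4, 6, 7, 10, 16, 18, 0, 5]
Visit 3; enqueue 9, 12, 13, 15, 19 → queue [4, 6, 7, 10, 16, 18, 0, 5, 9, 12, 13, 15, 19]
Visit 4 → queue [6, 7, 10, 16, 18, 0, 5, 9, 12, 13, 15, 19]
Visit 6 → queue [7, 10, 16, 18, 0, 5, 9, 12, 13, 15, 19]
Visit 7; enqueue 17 → queue [10, 16, 18, 0, 5, 9, 12, 13, 15, 19, 17]
Visit 10 → queue [16, 18, 0, 5, 9, 12, 13, 15, 19, 17]
Visit 16; enqueue 1 → queue [18, 0, 5, 9, 12, 13, 15, 19, 17, 1]
Visit 18; enqueue 14 → queue [0, 5, 9, 12, 13, 15, 19, 17, 1, 14]
Visit 0 → queue [5, 9, 12, 13, 15, 19, 17, 1, 14]
Visit 5 → queue [9, 12, 13, 15, 19, 17, 1, 14]
Visit 9 → queue [12, 13, 15, 19, 17, 1, 14]
Visit 12 → queue [13, 15, 19, 17, 1, 14]
Visit 13 → queue [15, 19, 17, 1, 14]
Visit 15 → queue [19, 17, 1, 14]
Visit 19 → queue [17, 1, 14]
Visit 17 → queue [1, 14]
Visit 1 → queue [14]
Visit 14 → queue []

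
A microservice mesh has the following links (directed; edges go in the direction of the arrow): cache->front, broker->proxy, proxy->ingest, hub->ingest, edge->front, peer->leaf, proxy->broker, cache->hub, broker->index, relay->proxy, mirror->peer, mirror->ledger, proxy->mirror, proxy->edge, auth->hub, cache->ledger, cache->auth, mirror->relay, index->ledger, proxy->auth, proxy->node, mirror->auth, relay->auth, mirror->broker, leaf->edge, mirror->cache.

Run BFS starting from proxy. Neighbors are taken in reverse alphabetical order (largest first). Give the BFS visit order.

Visit proxy; enqueue node, mirror, ingest, edge, broker, auth → queue [node, mirror, ingest, edge, broker, auth]
Visit node → queue [mirror, ingest, edge, broker, auth]
Visit mirror; enqueue relay, peer, ledger, cache → queue [ingest, edge, broker, auth, relay, peer, ledger, cache]
Visit ingest → queue [edge, broker, auth, relay, peer, ledger, cache]
Visit edge; enqueue front → queue [broker, auth, relay, peer, ledger, cache, front]
Visit broker; enqueue index → queue [auth, relay, peer, ledger, cache, front, index]
Visit auth; enqueue hub → queue [relay, peer, ledger, cache, front, index, hub]
Visit relay → queue [peer, ledger, cache, front, index, hub]
Visit peer; enqueue leaf → queue [ledger, cache, front, index, hub, leaf]
Visit ledger → queue [cache, front, index, hub, leaf]
Visit cache → queue [front, index, hub, leaf]
Visit front → queue [index, hub, leaf]
Visit index → queue [hub, leaf]
Visit hub → queue [leaf]
Visit leaf → queue []

proxy, node, mirror, ingest, edge, broker, auth, relay, peer, ledger, cache, front, index, hub, leaf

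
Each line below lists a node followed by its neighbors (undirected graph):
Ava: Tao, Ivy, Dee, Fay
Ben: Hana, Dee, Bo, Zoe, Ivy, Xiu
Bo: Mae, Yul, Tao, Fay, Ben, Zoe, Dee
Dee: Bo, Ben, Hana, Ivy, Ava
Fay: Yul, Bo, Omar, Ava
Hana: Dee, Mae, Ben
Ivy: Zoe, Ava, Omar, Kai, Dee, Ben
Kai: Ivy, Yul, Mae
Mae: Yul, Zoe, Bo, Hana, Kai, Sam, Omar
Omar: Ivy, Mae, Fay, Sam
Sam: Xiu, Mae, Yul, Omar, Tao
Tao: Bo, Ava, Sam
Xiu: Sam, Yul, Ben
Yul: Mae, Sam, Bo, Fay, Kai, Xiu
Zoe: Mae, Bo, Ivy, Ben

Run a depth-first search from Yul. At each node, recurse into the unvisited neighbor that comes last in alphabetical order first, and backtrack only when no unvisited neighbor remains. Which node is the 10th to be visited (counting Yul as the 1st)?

Visit Yul
Yul → Xiu
Xiu → Sam
Sam → Tao
Tao → Bo
Bo → Zoe
Zoe → Mae
Mae → Omar
Omar → Ivy
Ivy → Kai
Ivy → Dee
Dee → Hana
Hana → Ben
Dee → Ava
Ava → Fay

Visit order: Yul, Xiu, Sam, Tao, Bo, Zoe, Mae, Omar, Ivy, Kai, Dee, Hana, Ben, Ava, Fay

Kai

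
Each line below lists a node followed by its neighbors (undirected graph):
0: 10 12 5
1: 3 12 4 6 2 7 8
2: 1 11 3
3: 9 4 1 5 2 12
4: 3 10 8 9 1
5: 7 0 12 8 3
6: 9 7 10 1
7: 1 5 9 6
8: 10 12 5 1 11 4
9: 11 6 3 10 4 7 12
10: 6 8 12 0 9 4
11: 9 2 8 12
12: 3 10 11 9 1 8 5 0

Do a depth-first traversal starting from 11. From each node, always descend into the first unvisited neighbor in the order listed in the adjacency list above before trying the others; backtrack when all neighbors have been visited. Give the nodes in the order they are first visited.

11 → 9 → 6 → 7 → 1 → 3 → 4 → 10 → 8 → 12 → 5 → 0 → 2

Visit 11
11 → 9
9 → 6
6 → 7
7 → 1
1 → 3
3 → 4
4 → 10
10 → 8
8 → 12
12 → 5
5 → 0
3 → 2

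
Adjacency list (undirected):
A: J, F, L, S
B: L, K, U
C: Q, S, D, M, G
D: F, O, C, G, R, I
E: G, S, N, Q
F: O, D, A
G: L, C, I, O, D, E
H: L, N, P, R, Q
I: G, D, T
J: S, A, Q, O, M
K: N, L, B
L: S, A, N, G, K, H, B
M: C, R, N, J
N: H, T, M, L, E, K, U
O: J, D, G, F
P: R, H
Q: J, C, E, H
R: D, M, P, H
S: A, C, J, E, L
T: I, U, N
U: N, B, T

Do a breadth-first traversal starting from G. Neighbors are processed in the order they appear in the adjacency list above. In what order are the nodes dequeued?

Visit G; enqueue L, C, I, O, D, E → queue [L, C, I, O, D, E]
Visit L; enqueue S, A, N, K, H, B → queue [C, I, O, D, E, S, A, N, K, H, B]
Visit C; enqueue Q, M → queue [I, O, D, E, S, A, N, K, H, B, Q, M]
Visit I; enqueue T → queue [O, D, E, S, A, N, K, H, B, Q, M, T]
Visit O; enqueue J, F → queue [D, E, S, A, N, K, H, B, Q, M, T, J, F]
Visit D; enqueue R → queue [E, S, A, N, K, H, B, Q, M, T, J, F, R]
Visit E → queue [S, A, N, K, H, B, Q, M, T, J, F, R]
Visit S → queue [A, N, K, H, B, Q, M, T, J, F, R]
Visit A → queue [N, K, H, B, Q, M, T, J, F, R]
Visit N; enqueue U → queue [K, H, B, Q, M, T, J, F, R, U]
Visit K → queue [H, B, Q, M, T, J, F, R, U]
Visit H; enqueue P → queue [B, Q, M, T, J, F, R, U, P]
Visit B → queue [Q, M, T, J, F, R, U, P]
Visit Q → queue [M, T, J, F, R, U, P]
Visit M → queue [T, J, F, R, U, P]
Visit T → queue [J, F, R, U, P]
Visit J → queue [F, R, U, P]
Visit F → queue [R, U, P]
Visit R → queue [U, P]
Visit U → queue [P]
Visit P → queue []

G, L, C, I, O, D, E, S, A, N, K, H, B, Q, M, T, J, F, R, U, P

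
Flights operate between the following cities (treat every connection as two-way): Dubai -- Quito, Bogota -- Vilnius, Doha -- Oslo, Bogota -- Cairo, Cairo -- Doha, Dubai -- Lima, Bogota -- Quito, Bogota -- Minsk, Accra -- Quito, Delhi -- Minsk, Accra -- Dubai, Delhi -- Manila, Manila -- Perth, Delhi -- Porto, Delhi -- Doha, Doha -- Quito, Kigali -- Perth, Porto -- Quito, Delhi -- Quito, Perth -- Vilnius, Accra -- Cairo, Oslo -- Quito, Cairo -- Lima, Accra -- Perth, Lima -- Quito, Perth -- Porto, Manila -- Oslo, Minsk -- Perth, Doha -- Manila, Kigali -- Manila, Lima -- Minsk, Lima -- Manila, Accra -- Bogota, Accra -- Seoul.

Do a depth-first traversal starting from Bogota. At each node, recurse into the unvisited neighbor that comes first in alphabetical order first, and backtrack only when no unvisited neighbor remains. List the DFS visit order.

Visit Bogota
Bogota → Accra
Accra → Cairo
Cairo → Doha
Doha → Delhi
Delhi → Manila
Manila → Kigali
Kigali → Perth
Perth → Minsk
Minsk → Lima
Lima → Dubai
Dubai → Quito
Quito → Oslo
Quito → Porto
Perth → Vilnius
Accra → Seoul

Bogota -> Accra -> Cairo -> Doha -> Delhi -> Manila -> Kigali -> Perth -> Minsk -> Lima -> Dubai -> Quito -> Oslo -> Porto -> Vilnius -> Seoul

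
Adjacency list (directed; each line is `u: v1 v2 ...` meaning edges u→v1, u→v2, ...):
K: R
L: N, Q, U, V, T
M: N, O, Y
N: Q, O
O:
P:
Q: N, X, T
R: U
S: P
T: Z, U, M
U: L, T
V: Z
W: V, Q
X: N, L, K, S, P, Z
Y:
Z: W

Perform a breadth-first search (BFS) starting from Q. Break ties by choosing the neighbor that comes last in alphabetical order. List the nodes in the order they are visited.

Visit Q; enqueue X, T, N → queue [X, T, N]
Visit X; enqueue Z, S, P, L, K → queue [T, N, Z, S, P, L, K]
Visit T; enqueue U, M → queue [N, Z, S, P, L, K, U, M]
Visit N; enqueue O → queue [Z, S, P, L, K, U, M, O]
Visit Z; enqueue W → queue [S, P, L, K, U, M, O, W]
Visit S → queue [P, L, K, U, M, O, W]
Visit P → queue [L, K, U, M, O, W]
Visit L; enqueue V → queue [K, U, M, O, W, V]
Visit K; enqueue R → queue [U, M, O, W, V, R]
Visit U → queue [M, O, W, V, R]
Visit M; enqueue Y → queue [O, W, V, R, Y]
Visit O → queue [W, V, R, Y]
Visit W → queue [V, R, Y]
Visit V → queue [R, Y]
Visit R → queue [Y]
Visit Y → queue []

Q → X → T → N → Z → S → P → L → K → U → M → O → W → V → R → Y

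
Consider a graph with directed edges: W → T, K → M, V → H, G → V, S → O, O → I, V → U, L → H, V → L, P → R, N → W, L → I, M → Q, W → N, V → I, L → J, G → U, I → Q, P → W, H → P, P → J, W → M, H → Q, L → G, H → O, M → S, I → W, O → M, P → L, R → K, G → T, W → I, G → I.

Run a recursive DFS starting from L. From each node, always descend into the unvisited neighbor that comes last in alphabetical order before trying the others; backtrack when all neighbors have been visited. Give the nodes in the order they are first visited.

Visit L
L → J
L → I
I → W
W → T
W → N
W → M
M → S
S → O
M → Q
L → H
H → P
P → R
R → K
L → G
G → V
V → U

L -> J -> I -> W -> T -> N -> M -> S -> O -> Q -> H -> P -> R -> K -> G -> V -> U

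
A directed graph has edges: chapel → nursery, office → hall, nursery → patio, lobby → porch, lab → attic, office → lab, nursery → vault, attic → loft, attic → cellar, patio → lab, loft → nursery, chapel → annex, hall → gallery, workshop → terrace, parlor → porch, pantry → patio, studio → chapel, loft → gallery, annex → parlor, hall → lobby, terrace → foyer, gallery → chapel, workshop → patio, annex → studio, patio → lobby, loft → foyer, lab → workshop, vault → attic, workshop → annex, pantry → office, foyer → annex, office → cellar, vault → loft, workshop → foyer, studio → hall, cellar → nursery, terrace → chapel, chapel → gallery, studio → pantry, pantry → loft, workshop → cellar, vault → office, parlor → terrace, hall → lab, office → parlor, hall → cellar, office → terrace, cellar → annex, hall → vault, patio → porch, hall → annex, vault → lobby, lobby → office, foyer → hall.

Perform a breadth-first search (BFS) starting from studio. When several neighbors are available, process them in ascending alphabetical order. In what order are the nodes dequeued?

studio chapel hall pantry annex gallery nursery cellar lab lobby vault loft office patio parlor attic workshop porch foyer terrace

Visit studio; enqueue chapel, hall, pantry → queue [chapel, hall, pantry]
Visit chapel; enqueue annex, gallery, nursery → queue [hall, pantry, annex, gallery, nursery]
Visit hall; enqueue cellar, lab, lobby, vault → queue [pantry, annex, gallery, nursery, cellar, lab, lobby, vault]
Visit pantry; enqueue loft, office, patio → queue [annex, gallery, nursery, cellar, lab, lobby, vault, loft, office, patio]
Visit annex; enqueue parlor → queue [gallery, nursery, cellar, lab, lobby, vault, loft, office, patio, parlor]
Visit gallery → queue [nursery, cellar, lab, lobby, vault, loft, office, patio, parlor]
Visit nursery → queue [cellar, lab, lobby, vault, loft, office, patio, parlor]
Visit cellar → queue [lab, lobby, vault, loft, office, patio, parlor]
Visit lab; enqueue attic, workshop → queue [lobby, vault, loft, office, patio, parlor, attic, workshop]
Visit lobby; enqueue porch → queue [vault, loft, office, patio, parlor, attic, workshop, porch]
Visit vault → queue [loft, office, patio, parlor, attic, workshop, porch]
Visit loft; enqueue foyer → queue [office, patio, parlor, attic, workshop, porch, foyer]
Visit office; enqueue terrace → queue [patio, parlor, attic, workshop, porch, foyer, terrace]
Visit patio → queue [parlor, attic, workshop, porch, foyer, terrace]
Visit parlor → queue [attic, workshop, porch, foyer, terrace]
Visit attic → queue [workshop, porch, foyer, terrace]
Visit workshop → queue [porch, foyer, terrace]
Visit porch → queue [foyer, terrace]
Visit foyer → queue [terrace]
Visit terrace → queue []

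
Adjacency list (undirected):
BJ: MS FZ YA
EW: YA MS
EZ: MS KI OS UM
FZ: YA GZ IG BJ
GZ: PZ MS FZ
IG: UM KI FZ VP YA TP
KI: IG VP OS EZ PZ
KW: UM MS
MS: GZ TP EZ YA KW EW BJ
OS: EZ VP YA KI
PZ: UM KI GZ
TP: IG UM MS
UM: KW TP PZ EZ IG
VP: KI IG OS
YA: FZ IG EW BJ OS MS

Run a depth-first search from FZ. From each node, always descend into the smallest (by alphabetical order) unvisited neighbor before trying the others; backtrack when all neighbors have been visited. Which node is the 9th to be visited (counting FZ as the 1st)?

Visit FZ
FZ → BJ
BJ → MS
MS → EW
EW → YA
YA → IG
IG → KI
KI → EZ
EZ → OS
OS → VP
EZ → UM
UM → KW
UM → PZ
PZ → GZ
UM → TP

Visit order: FZ, BJ, MS, EW, YA, IG, KI, EZ, OS, VP, UM, KW, PZ, GZ, TP

OS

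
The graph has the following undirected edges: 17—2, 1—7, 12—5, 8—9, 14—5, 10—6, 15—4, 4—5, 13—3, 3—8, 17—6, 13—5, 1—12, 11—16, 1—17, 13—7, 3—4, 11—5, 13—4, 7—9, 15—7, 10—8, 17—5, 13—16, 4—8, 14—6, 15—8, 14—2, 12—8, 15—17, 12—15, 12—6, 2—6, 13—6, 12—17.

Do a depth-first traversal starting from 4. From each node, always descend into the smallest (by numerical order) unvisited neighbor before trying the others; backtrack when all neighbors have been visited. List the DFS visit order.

4, 3, 8, 9, 7, 1, 12, 5, 11, 16, 13, 6, 2, 14, 17, 15, 10

Visit 4
4 → 3
3 → 8
8 → 9
9 → 7
7 → 1
1 → 12
12 → 5
5 → 11
11 → 16
16 → 13
13 → 6
6 → 2
2 → 14
2 → 17
17 → 15
6 → 10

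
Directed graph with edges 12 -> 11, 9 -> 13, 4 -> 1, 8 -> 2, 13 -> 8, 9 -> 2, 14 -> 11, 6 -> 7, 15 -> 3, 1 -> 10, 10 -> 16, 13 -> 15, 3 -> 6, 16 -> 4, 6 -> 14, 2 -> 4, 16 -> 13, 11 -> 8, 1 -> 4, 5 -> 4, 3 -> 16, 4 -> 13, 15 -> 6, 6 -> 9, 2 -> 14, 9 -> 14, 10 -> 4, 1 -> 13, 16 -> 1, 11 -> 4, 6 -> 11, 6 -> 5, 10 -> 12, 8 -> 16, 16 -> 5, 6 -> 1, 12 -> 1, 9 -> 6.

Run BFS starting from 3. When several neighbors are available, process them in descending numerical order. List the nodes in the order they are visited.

3 16 6 13 5 4 1 14 11 9 7 15 8 10 2 12

Visit 3; enqueue 16, 6 → queue [16, 6]
Visit 16; enqueue 13, 5, 4, 1 → queue [6, 13, 5, 4, 1]
Visit 6; enqueue 14, 11, 9, 7 → queue [13, 5, 4, 1, 14, 11, 9, 7]
Visit 13; enqueue 15, 8 → queue [5, 4, 1, 14, 11, 9, 7, 15, 8]
Visit 5 → queue [4, 1, 14, 11, 9, 7, 15, 8]
Visit 4 → queue [1, 14, 11, 9, 7, 15, 8]
Visit 1; enqueue 10 → queue [14, 11, 9, 7, 15, 8, 10]
Visit 14 → queue [11, 9, 7, 15, 8, 10]
Visit 11 → queue [9, 7, 15, 8, 10]
Visit 9; enqueue 2 → queue [7, 15, 8, 10, 2]
Visit 7 → queue [15, 8, 10, 2]
Visit 15 → queue [8, 10, 2]
Visit 8 → queue [10, 2]
Visit 10; enqueue 12 → queue [2, 12]
Visit 2 → queue [12]
Visit 12 → queue []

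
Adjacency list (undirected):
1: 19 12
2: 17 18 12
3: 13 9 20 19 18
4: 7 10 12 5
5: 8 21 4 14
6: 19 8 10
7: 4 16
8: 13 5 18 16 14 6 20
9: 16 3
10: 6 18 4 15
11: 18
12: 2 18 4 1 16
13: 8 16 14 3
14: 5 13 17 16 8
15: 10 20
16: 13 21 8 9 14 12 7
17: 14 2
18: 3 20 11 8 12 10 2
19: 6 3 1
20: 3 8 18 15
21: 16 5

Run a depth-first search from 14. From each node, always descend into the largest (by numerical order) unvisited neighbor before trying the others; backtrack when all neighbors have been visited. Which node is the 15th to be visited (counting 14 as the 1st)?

Visit 14
14 → 17
17 → 2
2 → 18
18 → 20
20 → 15
15 → 10
10 → 6
6 → 19
19 → 3
3 → 13
13 → 16
16 → 21
21 → 5
5 → 8
5 → 4
4 → 12
12 → 1
4 → 7
16 → 9
18 → 11

Visit order: 14, 17, 2, 18, 20, 15, 10, 6, 19, 3, 13, 16, 21, 5, 8, 4, 12, 1, 7, 9, 11

8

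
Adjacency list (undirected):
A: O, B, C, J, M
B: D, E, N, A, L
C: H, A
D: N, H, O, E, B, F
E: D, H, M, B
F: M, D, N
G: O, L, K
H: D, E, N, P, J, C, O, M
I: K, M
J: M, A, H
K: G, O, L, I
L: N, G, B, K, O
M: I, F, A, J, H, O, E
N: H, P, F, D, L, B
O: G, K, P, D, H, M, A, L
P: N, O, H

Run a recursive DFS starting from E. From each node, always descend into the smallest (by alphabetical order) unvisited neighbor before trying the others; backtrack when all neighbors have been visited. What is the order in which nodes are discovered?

Visit E
E → B
B → A
A → C
C → H
H → D
D → F
F → M
M → I
I → K
K → G
G → L
L → N
N → P
P → O
M → J

E → B → A → C → H → D → F → M → I → K → G → L → N → P → O → J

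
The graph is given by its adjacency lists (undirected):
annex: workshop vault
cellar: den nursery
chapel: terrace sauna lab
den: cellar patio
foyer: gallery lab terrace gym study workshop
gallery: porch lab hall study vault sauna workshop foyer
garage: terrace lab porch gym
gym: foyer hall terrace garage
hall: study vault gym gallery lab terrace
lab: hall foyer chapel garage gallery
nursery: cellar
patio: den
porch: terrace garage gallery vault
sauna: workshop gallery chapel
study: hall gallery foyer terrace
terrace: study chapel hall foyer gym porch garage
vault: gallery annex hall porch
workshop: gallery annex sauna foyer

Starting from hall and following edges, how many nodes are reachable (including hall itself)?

BFS from hall visits: hall, study, vault, gym, gallery, lab, terrace, foyer, annex, porch, garage, sauna, workshop, chapel
Reachable nodes: 14 of 18 total.

14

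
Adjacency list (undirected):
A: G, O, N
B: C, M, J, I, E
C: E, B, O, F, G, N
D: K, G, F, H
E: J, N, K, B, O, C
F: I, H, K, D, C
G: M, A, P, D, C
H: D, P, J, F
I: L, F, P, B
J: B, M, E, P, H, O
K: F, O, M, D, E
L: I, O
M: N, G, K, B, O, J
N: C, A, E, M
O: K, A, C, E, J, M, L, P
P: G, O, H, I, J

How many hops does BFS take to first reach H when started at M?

2

Level 0: M
Level 1: B, G, J, K, N, O
Level 2: A, C, D, E, F, H, I, L, P
H first appears at level 2.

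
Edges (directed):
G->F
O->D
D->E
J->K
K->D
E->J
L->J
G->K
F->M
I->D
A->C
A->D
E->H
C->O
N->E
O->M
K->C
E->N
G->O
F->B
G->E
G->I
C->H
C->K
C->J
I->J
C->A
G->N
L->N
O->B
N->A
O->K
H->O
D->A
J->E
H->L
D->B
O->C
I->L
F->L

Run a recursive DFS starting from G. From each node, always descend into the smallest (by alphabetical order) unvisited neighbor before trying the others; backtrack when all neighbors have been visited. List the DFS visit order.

Visit G
G → E
E → H
H → L
L → J
J → K
K → C
C → A
A → D
D → B
C → O
O → M
L → N
G → F
G → I

G → E → H → L → J → K → C → A → D → B → O → M → N → F → I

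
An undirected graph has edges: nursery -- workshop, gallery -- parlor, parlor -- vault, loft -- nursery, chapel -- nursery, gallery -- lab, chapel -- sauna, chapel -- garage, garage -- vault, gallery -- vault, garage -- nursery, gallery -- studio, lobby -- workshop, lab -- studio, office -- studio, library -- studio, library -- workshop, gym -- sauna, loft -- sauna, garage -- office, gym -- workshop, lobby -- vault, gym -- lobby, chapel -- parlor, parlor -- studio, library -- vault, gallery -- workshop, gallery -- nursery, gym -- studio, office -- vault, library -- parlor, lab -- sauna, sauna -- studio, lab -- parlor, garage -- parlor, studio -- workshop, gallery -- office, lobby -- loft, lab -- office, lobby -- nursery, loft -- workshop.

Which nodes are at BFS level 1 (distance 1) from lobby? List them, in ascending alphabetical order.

gym, loft, nursery, vault, workshop

Level 0: lobby
Level 1: gym, loft, nursery, vault, workshop
Level 2: chapel, gallery, garage, library, office, parlor, sauna, studio
Level 3: lab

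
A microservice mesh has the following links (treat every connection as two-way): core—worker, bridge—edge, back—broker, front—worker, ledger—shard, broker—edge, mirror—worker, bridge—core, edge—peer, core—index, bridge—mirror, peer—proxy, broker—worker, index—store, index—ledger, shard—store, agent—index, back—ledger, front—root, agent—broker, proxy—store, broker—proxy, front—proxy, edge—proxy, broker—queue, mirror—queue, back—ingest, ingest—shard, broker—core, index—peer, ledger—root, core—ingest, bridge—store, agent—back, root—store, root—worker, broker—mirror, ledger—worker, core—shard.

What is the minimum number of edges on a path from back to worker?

2

Level 0: back
Level 1: agent, broker, ingest, ledger
Level 2: core, edge, index, mirror, proxy, queue, root, shard, worker
Level 3: bridge, front, peer, store
worker first appears at level 2.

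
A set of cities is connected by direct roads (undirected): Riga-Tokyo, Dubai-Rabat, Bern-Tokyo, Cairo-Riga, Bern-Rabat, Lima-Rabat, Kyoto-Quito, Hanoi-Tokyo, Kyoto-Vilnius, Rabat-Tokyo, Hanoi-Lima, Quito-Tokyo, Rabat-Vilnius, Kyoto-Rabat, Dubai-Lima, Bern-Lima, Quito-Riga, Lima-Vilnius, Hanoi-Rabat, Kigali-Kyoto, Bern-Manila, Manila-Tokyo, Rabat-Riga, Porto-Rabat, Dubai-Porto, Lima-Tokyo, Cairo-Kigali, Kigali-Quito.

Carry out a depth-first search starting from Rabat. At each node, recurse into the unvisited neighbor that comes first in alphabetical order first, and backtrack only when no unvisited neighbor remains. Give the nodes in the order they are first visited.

Rabat, Bern, Lima, Dubai, Porto, Hanoi, Tokyo, Manila, Quito, Kigali, Cairo, Riga, Kyoto, Vilnius

Visit Rabat
Rabat → Bern
Bern → Lima
Lima → Dubai
Dubai → Porto
Lima → Hanoi
Hanoi → Tokyo
Tokyo → Manila
Tokyo → Quito
Quito → Kigali
Kigali → Cairo
Cairo → Riga
Kigali → Kyoto
Kyoto → Vilnius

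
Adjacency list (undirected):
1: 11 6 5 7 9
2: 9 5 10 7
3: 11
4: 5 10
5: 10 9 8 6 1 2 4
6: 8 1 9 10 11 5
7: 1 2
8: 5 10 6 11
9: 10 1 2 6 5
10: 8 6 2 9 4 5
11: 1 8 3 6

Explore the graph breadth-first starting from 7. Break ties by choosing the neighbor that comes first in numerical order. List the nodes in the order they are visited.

7 1 2 5 6 9 11 10 4 8 3

Visit 7; enqueue 1, 2 → queue [1, 2]
Visit 1; enqueue 5, 6, 9, 11 → queue [2, 5, 6, 9, 11]
Visit 2; enqueue 10 → queue [5, 6, 9, 11, 10]
Visit 5; enqueue 4, 8 → queue [6, 9, 11, 10, 4, 8]
Visit 6 → queue [9, 11, 10, 4, 8]
Visit 9 → queue [11, 10, 4, 8]
Visit 11; enqueue 3 → queue [10, 4, 8, 3]
Visit 10 → queue [4, 8, 3]
Visit 4 → queue [8, 3]
Visit 8 → queue [3]
Visit 3 → queue []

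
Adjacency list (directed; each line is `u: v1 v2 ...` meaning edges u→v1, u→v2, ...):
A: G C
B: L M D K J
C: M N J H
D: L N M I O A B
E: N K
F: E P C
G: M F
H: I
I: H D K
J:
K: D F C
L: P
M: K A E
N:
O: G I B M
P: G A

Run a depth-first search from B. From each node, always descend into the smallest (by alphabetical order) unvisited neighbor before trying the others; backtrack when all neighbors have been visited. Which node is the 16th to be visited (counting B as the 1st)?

Visit B
B → D
D → A
A → C
C → H
H → I
I → K
K → F
F → E
E → N
F → P
P → G
G → M
C → J
D → L
D → O

Visit order: B, D, A, C, H, I, K, F, E, N, P, G, M, J, L, O

O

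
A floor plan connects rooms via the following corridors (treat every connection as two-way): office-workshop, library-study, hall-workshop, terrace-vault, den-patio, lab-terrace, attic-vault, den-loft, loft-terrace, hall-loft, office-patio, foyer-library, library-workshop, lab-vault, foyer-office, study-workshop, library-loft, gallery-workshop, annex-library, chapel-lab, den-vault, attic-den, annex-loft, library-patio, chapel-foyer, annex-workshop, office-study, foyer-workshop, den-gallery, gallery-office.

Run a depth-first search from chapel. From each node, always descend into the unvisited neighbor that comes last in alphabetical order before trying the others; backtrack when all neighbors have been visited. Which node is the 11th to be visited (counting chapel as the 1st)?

Visit chapel
chapel → lab
lab → vault
vault → terrace
terrace → loft
loft → library
library → workshop
workshop → study
study → office
office → patio
patio → den
den → gallery
den → attic
office → foyer
workshop → hall
workshop → annex

Visit order: chapel, lab, vault, terrace, loft, library, workshop, study, office, patio, den, gallery, attic, foyer, hall, annex

den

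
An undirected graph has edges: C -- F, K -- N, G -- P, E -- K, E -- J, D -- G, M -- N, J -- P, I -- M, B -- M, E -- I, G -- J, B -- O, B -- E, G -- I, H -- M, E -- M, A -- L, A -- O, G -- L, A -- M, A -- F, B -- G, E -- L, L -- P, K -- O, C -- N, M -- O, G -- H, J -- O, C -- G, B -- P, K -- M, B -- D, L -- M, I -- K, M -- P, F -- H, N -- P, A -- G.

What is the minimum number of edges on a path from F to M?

2

Level 0: F
Level 1: A, C, H
Level 2: G, L, M, N, O
Level 3: B, D, E, I, J, K, P
M first appears at level 2.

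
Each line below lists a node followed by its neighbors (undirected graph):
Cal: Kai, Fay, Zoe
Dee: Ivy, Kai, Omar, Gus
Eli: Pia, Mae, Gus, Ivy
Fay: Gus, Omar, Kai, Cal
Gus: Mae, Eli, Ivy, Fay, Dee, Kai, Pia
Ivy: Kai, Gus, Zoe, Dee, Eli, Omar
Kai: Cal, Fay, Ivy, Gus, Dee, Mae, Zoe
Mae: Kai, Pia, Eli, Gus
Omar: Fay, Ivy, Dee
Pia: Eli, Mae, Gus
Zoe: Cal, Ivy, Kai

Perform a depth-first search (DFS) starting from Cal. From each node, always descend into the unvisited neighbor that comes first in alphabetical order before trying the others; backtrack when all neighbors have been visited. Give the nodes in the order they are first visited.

Cal, Fay, Gus, Dee, Ivy, Eli, Mae, Kai, Zoe, Pia, Omar

Visit Cal
Cal → Fay
Fay → Gus
Gus → Dee
Dee → Ivy
Ivy → Eli
Eli → Mae
Mae → Kai
Kai → Zoe
Mae → Pia
Ivy → Omar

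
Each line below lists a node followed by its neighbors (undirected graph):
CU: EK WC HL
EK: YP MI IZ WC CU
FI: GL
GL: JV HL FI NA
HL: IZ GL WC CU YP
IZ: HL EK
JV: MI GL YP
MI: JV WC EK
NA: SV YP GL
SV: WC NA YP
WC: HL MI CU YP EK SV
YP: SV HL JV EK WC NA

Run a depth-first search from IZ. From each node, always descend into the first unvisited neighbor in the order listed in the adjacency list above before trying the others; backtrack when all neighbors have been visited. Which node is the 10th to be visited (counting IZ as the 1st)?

SV

Visit IZ
IZ → HL
HL → GL
GL → JV
JV → MI
MI → WC
WC → CU
CU → EK
EK → YP
YP → SV
SV → NA
GL → FI

Visit order: IZ, HL, GL, JV, MI, WC, CU, EK, YP, SV, NA, FI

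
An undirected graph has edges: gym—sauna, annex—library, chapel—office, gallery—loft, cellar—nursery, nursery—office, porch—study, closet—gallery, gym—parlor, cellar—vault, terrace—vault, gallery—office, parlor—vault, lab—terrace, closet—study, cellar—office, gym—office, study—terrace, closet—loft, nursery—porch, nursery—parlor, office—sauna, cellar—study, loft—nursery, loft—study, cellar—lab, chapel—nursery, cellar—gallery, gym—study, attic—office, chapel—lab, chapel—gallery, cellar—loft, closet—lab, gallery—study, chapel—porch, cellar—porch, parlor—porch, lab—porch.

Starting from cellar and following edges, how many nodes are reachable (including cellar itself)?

BFS from cellar visits: cellar, gallery, lab, loft, nursery, office, porch, study, vault, chapel, closet, terrace, parlor, attic, gym, sauna
Reachable nodes: 16 of 18 total.

16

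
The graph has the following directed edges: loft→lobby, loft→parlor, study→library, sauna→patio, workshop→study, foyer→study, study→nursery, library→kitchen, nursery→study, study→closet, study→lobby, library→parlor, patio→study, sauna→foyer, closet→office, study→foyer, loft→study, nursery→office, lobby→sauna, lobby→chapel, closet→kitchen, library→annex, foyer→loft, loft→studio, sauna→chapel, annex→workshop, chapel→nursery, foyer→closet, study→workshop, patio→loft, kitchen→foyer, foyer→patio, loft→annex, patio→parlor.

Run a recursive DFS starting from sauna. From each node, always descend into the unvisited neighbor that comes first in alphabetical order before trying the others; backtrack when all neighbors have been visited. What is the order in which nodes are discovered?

Visit sauna
sauna → chapel
chapel → nursery
nursery → office
nursery → study
study → closet
closet → kitchen
kitchen → foyer
foyer → loft
loft → annex
annex → workshop
loft → lobby
loft → parlor
loft → studio
foyer → patio
study → library

sauna, chapel, nursery, office, study, closet, kitchen, foyer, loft, annex, workshop, lobby, parlor, studio, patio, library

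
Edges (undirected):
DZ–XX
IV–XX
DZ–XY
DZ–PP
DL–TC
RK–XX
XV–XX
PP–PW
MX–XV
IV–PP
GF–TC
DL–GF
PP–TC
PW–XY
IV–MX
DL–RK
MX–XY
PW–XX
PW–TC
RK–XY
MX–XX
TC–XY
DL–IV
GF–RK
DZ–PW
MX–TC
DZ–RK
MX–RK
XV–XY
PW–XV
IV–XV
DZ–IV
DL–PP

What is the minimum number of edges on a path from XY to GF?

2

Level 0: XY
Level 1: DZ, MX, PW, RK, TC, XV
Level 2: DL, GF, IV, PP, XX
GF first appears at level 2.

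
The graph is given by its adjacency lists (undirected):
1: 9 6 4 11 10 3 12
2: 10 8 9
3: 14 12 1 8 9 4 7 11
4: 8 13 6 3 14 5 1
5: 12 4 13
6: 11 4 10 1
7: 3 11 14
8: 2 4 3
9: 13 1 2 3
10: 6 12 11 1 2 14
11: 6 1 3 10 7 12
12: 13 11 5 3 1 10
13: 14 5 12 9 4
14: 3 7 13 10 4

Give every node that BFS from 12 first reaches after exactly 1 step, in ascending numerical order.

Level 0: 12
Level 1: 1, 3, 5, 10, 11, 13
Level 2: 2, 4, 6, 7, 8, 9, 14

1, 3, 5, 10, 11, 13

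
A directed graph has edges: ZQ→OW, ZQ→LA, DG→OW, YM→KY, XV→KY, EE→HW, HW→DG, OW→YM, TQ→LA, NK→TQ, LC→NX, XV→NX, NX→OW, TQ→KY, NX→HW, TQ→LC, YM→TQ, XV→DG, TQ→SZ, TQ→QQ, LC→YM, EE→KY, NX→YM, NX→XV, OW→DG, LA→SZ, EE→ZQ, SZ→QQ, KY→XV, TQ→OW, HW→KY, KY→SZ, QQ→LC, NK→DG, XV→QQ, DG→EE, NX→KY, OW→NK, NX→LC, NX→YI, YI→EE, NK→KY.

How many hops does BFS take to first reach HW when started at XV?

Level 0: XV
Level 1: DG, KY, NX, QQ
Level 2: EE, HW, LC, OW, SZ, YI, YM
Level 3: NK, TQ, ZQ
Level 4: LA
HW first appears at level 2.

2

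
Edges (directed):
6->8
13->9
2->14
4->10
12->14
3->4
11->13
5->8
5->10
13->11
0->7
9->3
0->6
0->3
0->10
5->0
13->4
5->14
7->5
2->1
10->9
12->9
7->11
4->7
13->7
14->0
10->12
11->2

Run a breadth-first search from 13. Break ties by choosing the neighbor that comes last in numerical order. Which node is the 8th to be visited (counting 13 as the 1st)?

5

Visit 13; enqueue 11, 9, 7, 4 → queue [11, 9, 7, 4]
Visit 11; enqueue 2 → queue [9, 7, 4, 2]
Visit 9; enqueue 3 → queue [7, 4, 2, 3]
Visit 7; enqueue 5 → queue [4, 2, 3, 5]
Visit 4; enqueue 10 → queue [2, 3, 5, 10]
Visit 2; enqueue 14, 1 → queue [3, 5, 10, 14, 1]
Visit 3 → queue [5, 10, 14, 1]
Visit 5; enqueue 8, 0 → queue [10, 14, 1, 8, 0]
Visit 10; enqueue 12 → queue [14, 1, 8, 0, 12]
Visit 14 → queue [1, 8, 0, 12]
Visit 1 → queue [8, 0, 12]
Visit 8 → queue [0, 12]
Visit 0; enqueue 6 → queue [12, 6]
Visit 12 → queue [6]
Visit 6 → queue []

Visit order: 13, 11, 9, 7, 4, 2, 3, 5, 10, 14, 1, 8, 0, 12, 6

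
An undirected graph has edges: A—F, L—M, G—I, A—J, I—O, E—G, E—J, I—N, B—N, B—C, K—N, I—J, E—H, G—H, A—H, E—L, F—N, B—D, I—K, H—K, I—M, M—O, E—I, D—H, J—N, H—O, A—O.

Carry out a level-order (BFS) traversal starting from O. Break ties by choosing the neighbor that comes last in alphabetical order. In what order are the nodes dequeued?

O → M → I → H → A → L → N → K → J → G → E → D → F → B → C

Visit O; enqueue M, I, H, A → queue [M, I, H, A]
Visit M; enqueue L → queue [I, H, A, L]
Visit I; enqueue N, K, J, G, E → queue [H, A, L, N, K, J, G, E]
Visit H; enqueue D → queue [A, L, N, K, J, G, E, D]
Visit A; enqueue F → queue [L, N, K, J, G, E, D, F]
Visit L → queue [N, K, J, G, E, D, F]
Visit N; enqueue B → queue [K, J, G, E, D, F, B]
Visit K → queue [J, G, E, D, F, B]
Visit J → queue [G, E, D, F, B]
Visit G → queue [E, D, F, B]
Visit E → queue [D, F, B]
Visit D → queue [F, B]
Visit F → queue [B]
Visit B; enqueue C → queue [C]
Visit C → queue []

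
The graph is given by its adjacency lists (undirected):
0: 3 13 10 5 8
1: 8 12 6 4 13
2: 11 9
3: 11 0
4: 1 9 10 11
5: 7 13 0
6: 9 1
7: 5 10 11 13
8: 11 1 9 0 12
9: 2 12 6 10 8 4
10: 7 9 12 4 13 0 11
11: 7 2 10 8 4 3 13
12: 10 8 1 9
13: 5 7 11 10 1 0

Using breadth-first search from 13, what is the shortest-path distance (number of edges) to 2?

2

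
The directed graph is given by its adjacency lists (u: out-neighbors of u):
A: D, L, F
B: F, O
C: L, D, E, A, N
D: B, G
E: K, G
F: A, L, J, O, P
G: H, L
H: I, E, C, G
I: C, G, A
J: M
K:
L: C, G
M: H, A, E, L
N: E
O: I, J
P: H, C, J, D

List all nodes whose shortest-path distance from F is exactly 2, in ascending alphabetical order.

Level 0: F
Level 1: A, J, L, O, P
Level 2: C, D, G, H, I, M
Level 3: B, E, N
Level 4: K

C, D, G, H, I, M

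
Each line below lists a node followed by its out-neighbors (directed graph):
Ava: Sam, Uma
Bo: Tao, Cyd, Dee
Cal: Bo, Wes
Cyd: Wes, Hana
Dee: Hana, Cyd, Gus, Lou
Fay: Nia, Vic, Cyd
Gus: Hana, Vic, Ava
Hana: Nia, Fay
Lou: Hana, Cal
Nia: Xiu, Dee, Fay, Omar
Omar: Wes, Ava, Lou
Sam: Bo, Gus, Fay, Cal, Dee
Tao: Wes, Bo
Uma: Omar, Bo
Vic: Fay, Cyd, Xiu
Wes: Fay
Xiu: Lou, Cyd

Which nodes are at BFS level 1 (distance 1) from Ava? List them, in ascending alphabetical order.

Level 0: Ava
Level 1: Sam, Uma
Level 2: Bo, Cal, Dee, Fay, Gus, Omar
Level 3: Cyd, Hana, Lou, Nia, Tao, Vic, Wes
Level 4: Xiu

Sam, Uma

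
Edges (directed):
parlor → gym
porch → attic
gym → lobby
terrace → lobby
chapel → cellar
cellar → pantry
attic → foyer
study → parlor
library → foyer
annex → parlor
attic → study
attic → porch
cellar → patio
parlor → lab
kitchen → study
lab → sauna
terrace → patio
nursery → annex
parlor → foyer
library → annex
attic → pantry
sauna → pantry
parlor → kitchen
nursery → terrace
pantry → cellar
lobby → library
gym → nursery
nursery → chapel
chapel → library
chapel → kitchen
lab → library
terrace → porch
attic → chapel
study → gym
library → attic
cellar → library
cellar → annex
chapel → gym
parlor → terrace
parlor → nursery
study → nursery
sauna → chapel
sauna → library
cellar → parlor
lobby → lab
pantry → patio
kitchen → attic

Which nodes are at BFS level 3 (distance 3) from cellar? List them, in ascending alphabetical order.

chapel, lobby, porch, sauna, study

Level 0: cellar
Level 1: annex, library, pantry, parlor, patio
Level 2: attic, foyer, gym, kitchen, lab, nursery, terrace
Level 3: chapel, lobby, porch, sauna, study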